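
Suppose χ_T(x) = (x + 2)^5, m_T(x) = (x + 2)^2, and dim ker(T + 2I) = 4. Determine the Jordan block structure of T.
λ = -2: algebraic multiplicity 5 (exponent in χ_T), largest block size 2 (exponent in m_T), 4 blocks (geometric multiplicity). These force block sizes [2, 1, 1, 1].

Jordan blocks: (-2, 2), (-2, 1), (-2, 1), (-2, 1)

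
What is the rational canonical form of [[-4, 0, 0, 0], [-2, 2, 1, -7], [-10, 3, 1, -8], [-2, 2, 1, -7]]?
R = [[-4, 0, 0, 0], [0, 0, 0, 0], [0, 1, 0, 0], [0, 0, 1, -4]]

The invariant factors of A (the non-unit diagonal entries of the Smith normal form of xI - A over ℚ[x]) are x + 4, x^2(x + 4), each dividing the next. The characteristic polynomial is their product, x^2(x + 4)^2.

The rational canonical form is the block-diagonal matrix of companion matrices C(f_i):
R = [[-4, 0, 0, 0], [0, 0, 0, 0], [0, 1, 0, 0], [0, 0, 1, -4]].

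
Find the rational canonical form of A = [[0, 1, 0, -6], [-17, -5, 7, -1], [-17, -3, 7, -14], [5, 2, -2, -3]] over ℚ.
The invariant factors of A (the non-unit diagonal entries of the Smith normal form of xI - A over ℚ[x]) are (x + 1)(x^3 + x + 1), each dividing the next. The characteristic polynomial is their product, (x + 1)(x^3 + x + 1).

The rational canonical form is the block-diagonal matrix of companion matrices C(f_i):
R = [[0, 0, 0, -1], [1, 0, 0, -2], [0, 1, 0, -1], [0, 0, 1, -1]].

Note the characteristic polynomial does not split into linear factors over ℚ, so A has no Jordan form over ℚ; the rational canonical form exists over any field.

R = [[0, 0, 0, -1], [1, 0, 0, -2], [0, 1, 0, -1], [0, 0, 1, -1]]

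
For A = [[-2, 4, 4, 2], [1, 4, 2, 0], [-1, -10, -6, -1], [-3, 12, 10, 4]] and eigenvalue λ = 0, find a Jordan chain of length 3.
v_1 = [[1, 2, -4, 5]]^T, v_2 = [[0, 1, -2, 1]]^T, v_3 = [[-2, 0, 1, -4]]^T

We seek v_1 ∈ ker(A^3) \ ker(A^2), then set v_{i+1} = A v_i.

One such chain is v_1 = [[1, 2, -4, 5]]^T, v_2 = [[0, 1, -2, 1]]^T, v_3 = [[-2, 0, 1, -4]]^T. Check: A v_3 = [[0, 0, 0, 0]]^T = 0.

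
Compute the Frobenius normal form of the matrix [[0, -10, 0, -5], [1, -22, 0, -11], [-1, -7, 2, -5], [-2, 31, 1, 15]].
R = [[0, 0, 0, -5], [1, 0, 0, -11], [0, 1, 0, -2], [0, 0, 1, -5]]

The invariant factors of A (the non-unit diagonal entries of the Smith normal form of xI - A over ℚ[x]) are (x + 5)(x^3 + 2x + 1), each dividing the next. The characteristic polynomial is their product, (x + 5)(x^3 + 2x + 1).

The rational canonical form is the block-diagonal matrix of companion matrices C(f_i):
R = [[0, 0, 0, -5], [1, 0, 0, -11], [0, 1, 0, -2], [0, 0, 1, -5]].

Note the characteristic polynomial does not split into linear factors over ℚ, so A has no Jordan form over ℚ; the rational canonical form exists over any field.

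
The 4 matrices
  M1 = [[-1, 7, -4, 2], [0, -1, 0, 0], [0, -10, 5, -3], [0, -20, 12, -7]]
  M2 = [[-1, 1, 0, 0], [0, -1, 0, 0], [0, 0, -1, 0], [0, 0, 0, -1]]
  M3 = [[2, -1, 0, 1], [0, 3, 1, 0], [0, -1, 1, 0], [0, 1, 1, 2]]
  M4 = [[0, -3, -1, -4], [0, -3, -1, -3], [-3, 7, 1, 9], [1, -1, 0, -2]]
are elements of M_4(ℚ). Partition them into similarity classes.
3 classes: {M1, M4}, {M2}, {M3}

Characteristic polynomials: χ_{M1} = (x + 1)^4, χ_{M2} = (x + 1)^4, χ_{M3} = (x - 2)^4, χ_{M4} = (x + 1)^4.

{M1, M4}: invariant factors (x + 1)^2, (x + 1)^2.

{M2}: invariant factors x + 1, x + 1, (x + 1)^2.

{M3}: invariant factors (x - 2)^2, (x - 2)^2.

Matrices are similar if and only if their invariant-factor lists agree; the partition into similarity classes is {M1, M4}, {M2}, {M3}.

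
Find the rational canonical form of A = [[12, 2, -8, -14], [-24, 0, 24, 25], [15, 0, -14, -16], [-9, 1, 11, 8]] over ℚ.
R = [[0, 0, 0, 30], [1, 0, 0, 14], [0, 1, 0, -9], [0, 0, 1, 6]]

The invariant factors of A (the non-unit diagonal entries of the Smith normal form of xI - A over ℚ[x]) are (x - 5)(x + 1)(x^2 - 2x + 6), each dividing the next. The characteristic polynomial is their product, (x - 5)(x + 1)(x^2 - 2x + 6).

The rational canonical form is the block-diagonal matrix of companion matrices C(f_i):
R = [[0, 0, 0, 30], [1, 0, 0, 14], [0, 1, 0, -9], [0, 0, 1, 6]].

Note the characteristic polynomial does not split into linear factors over ℚ, so A has no Jordan form over ℚ; the rational canonical form exists over any field.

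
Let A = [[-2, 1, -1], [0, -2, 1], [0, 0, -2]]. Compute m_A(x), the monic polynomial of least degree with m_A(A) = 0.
m_A(x) = (x + 2)^3

The characteristic polynomial factors as (x + 2)^3. The minimal polynomial is ∏(x - λ)^{k_λ} where k_λ is the size of the largest Jordan block at λ.

For λ = -2: rank(A + 2I) = 2, and the largest Jordan block has size 3 (the smallest k with rank((A + 2I)^k) = rank((A + 2I)^(k+1))).

So m_A(x) = (x + 2)^3.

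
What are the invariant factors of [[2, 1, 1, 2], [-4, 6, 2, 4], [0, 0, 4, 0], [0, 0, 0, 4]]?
The Jordan structure of A has elementary divisors (x - 4)^2, (x - 4), (x - 4). Arranging the block sizes at each eigenvalue in decreasing order and taking row products gives the invariant factors.

Invariant factors (smallest first, each dividing the next): x - 4, x - 4, (x - 4)^2.

Check: the last factor (x - 4)^2 is the minimal polynomial, and the product (x - 4)^4 is the characteristic polynomial.

x - 4, x - 4, (x - 4)^2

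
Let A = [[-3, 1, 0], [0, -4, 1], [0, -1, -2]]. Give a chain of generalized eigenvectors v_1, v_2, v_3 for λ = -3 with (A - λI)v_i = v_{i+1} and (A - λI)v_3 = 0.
v_1 = [[0, 0, 1]]^T, v_2 = [[0, 1, 1]]^T, v_3 = [[1, 0, 0]]^T

We seek v_1 ∈ ker((A + 3I)^3) \ ker((A + 3I)^2), then set v_{i+1} = (A + 3I) v_i.

One such chain is v_1 = [[0, 0, 1]]^T, v_2 = [[0, 1, 1]]^T, v_3 = [[1, 0, 0]]^T. Check: (A + 3I) v_3 = [[0, 0, 0]]^T = 0.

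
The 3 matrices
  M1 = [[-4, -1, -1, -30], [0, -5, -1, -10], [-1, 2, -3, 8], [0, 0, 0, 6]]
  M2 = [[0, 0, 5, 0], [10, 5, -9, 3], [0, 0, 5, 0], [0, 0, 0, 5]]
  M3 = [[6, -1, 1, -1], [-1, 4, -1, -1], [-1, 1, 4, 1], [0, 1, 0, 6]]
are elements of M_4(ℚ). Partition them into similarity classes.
3 classes: {M1}, {M2}, {M3}

Characteristic polynomials: χ_{M1} = (x - 6)(x + 4)^3, χ_{M2} = x(x - 5)^3, χ_{M3} = (x - 5)^4.

{M1}: invariant factors (x - 6)(x + 4)^3.

{M2}: invariant factors x - 5, x(x - 5)^2.

{M3}: invariant factors x - 5, (x - 5)^3.

Matrices are similar if and only if their invariant-factor lists agree; the partition into similarity classes is {M1}, {M2}, {M3}.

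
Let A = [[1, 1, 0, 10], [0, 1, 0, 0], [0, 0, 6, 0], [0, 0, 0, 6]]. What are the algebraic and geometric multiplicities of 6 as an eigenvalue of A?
algebraic multiplicity 2, geometric multiplicity 2

The characteristic polynomial is (x - 6)^2(x - 1)^2, so the factor x - 6 appears with exponent 2: the algebraic multiplicity is 2.

rank(A - 6I) = 2, so the eigenspace has dimension 4 - 2 = 2: the geometric multiplicity is 2.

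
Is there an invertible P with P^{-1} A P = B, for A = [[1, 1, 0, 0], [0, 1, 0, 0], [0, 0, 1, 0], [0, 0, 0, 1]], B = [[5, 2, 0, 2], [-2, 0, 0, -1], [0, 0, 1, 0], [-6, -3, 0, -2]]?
Yes.

Two matrices over a field are similar if and only if they have the same invariant factors.

Both A and B have characteristic polynomial (x - 1)^4 and minimal polynomial (x - 1)^2. Computing further, both have invariant factors x - 1, x - 1, (x - 1)^2. Hence A and B are similar.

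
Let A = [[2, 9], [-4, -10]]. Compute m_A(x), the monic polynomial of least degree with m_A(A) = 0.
The characteristic polynomial factors as (x + 4)^2. The minimal polynomial is ∏(x - λ)^{k_λ} where k_λ is the size of the largest Jordan block at λ.

For λ = -4: rank(A + 4I) = 1, and the largest Jordan block has size 2 (the smallest k with rank((A + 4I)^k) = rank((A + 4I)^(k+1))).

So m_A(x) = (x + 4)^2.

m_A(x) = (x + 4)^2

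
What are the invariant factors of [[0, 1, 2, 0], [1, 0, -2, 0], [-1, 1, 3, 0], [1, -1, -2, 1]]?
The Jordan structure of A has elementary divisors (x - 1)^2, (x - 1), (x - 1). Arranging the block sizes at each eigenvalue in decreasing order and taking row products gives the invariant factors.

Invariant factors (smallest first, each dividing the next): x - 1, x - 1, (x - 1)^2.

Check: the last factor (x - 1)^2 is the minimal polynomial, and the product (x - 1)^4 is the characteristic polynomial.

x - 1, x - 1, (x - 1)^2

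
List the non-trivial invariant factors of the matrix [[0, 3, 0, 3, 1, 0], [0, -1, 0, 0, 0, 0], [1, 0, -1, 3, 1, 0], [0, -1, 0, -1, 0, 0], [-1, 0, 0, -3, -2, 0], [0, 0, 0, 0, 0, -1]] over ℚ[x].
x + 1, x + 1, (x + 1)^2, (x + 1)^2

The Jordan structure of A has elementary divisors (x + 1)^2, (x + 1)^2, (x + 1), (x + 1). Arranging the block sizes at each eigenvalue in decreasing order and taking row products gives the invariant factors.

Invariant factors (smallest first, each dividing the next): x + 1, x + 1, (x + 1)^2, (x + 1)^2.

Check: the last factor (x + 1)^2 is the minimal polynomial, and the product (x + 1)^6 is the characteristic polynomial.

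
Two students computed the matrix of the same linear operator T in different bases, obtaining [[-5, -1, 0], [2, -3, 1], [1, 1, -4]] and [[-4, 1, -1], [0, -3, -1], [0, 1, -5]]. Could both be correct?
Both have characteristic polynomial (x + 4)^3, but the minimal polynomial of A is (x + 4)^3 while the minimal polynomial of B is (x + 4)^2. The minimal polynomial is a similarity invariant, so A and B are not similar.

No.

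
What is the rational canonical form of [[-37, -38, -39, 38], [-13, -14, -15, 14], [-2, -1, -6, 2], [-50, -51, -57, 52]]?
The invariant factors of A (the non-unit diagonal entries of the Smith normal form of xI - A over ℚ[x]) are (x - 2)(x + 4)(x^2 + 3x + 3), each dividing the next. The characteristic polynomial is their product, (x - 2)(x + 4)(x^2 + 3x + 3).

The rational canonical form is the block-diagonal matrix of companion matrices C(f_i):
R = [[0, 0, 0, 24], [1, 0, 0, 18], [0, 1, 0, -1], [0, 0, 1, -5]].

Note the characteristic polynomial does not split into linear factors over ℚ, so A has no Jordan form over ℚ; the rational canonical form exists over any field.

R = [[0, 0, 0, 24], [1, 0, 0, 18], [0, 1, 0, -1], [0, 0, 1, -5]]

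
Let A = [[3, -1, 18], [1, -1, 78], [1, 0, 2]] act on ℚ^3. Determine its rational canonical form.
R = [[0, 0, -64], [1, 0, 16], [0, 1, 4]]

The invariant factors of A (the non-unit diagonal entries of the Smith normal form of xI - A over ℚ[x]) are (x - 4)^2(x + 4), each dividing the next. The characteristic polynomial is their product, (x - 4)^2(x + 4).

The rational canonical form is the block-diagonal matrix of companion matrices C(f_i):
R = [[0, 0, -64], [1, 0, 16], [0, 1, 4]].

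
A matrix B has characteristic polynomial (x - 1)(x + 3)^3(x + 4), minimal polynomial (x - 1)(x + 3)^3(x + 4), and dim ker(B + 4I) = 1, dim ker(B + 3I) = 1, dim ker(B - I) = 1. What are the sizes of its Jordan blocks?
Jordan blocks: (-4, 1), (-3, 3), (1, 1)

λ = -4: algebraic multiplicity 1 (exponent in χ_B), largest block size 1 (exponent in m_B), 1 block (geometric multiplicity). This forces block sizes [1].
λ = -3: algebraic multiplicity 3 (exponent in χ_B), largest block size 3 (exponent in m_B), 1 block (geometric multiplicity). This forces block sizes [3].
λ = 1: algebraic multiplicity 1 (exponent in χ_B), largest block size 1 (exponent in m_B), 1 block (geometric multiplicity). This forces block sizes [1].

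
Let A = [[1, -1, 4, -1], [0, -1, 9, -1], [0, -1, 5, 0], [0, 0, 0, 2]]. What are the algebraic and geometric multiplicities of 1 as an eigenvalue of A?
algebraic multiplicity 1, geometric multiplicity 1

The characteristic polynomial is (x - 2)^3(x - 1), so the factor x - 1 appears with exponent 1: the algebraic multiplicity is 1.

rank(A - I) = 3, so the eigenspace has dimension 4 - 3 = 1: the geometric multiplicity is 1.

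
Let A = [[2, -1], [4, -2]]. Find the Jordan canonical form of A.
The characteristic polynomial is det(xI - A) = x^2, so the eigenvalues are 0 (algebraic multiplicity 2).

For λ = 0: rank(A) = 1, rank(A^2) = 0. The eigenspace has dimension 2 - 1 = 1, so there is 1 Jordan block; the rank sequence gives block sizes [2].

Assembling the blocks gives the Jordan form J above.

J = [[0, 1], [0, 0]]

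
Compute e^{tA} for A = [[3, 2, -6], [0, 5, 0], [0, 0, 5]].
e^{tA} = [[e^{3*t}, e^{5*t} - e^{3*t}, 3*(1 - e^{2*t})*e^{3*t}], [0, e^{5*t}, 0], [0, 0, e^{5*t}]]

A has Jordan form J = [[3, 0, 0], [0, 5, 0], [0, 0, 5]] with A = PJP^{-1}, so e^{tA} = P e^{tJ} P^{-1}.

For a Jordan block J_k(λ), e^{tJ_k(λ)} = e^{λt} · (I + tN + t^2 N^2/2! + ... + t^{k-1} N^{k-1}/(k-1)!) where N is the nilpotent superdiagonal part.

Assembling the blocks and conjugating back gives the entries of e^{tA} as shown above.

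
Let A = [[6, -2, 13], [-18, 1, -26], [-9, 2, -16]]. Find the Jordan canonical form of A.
J = [[-3, 1, 0], [0, -3, 0], [0, 0, -3]]

The characteristic polynomial is det(xI - A) = (x + 3)^3, so the eigenvalues are -3 (algebraic multiplicity 3).

For λ = -3: rank(A + 3I) = 1, rank((A + 3I)^2) = 0. The eigenspace has dimension 3 - 1 = 2, so there are 2 Jordan blocks; the rank sequence gives block sizes [2, 1].

Assembling the blocks gives the Jordan form J above.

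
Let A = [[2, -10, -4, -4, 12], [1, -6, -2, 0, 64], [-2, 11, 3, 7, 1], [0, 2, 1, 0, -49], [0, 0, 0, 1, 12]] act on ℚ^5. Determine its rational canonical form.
R = [[0, 0, 0, 0, -60], [1, 0, 0, 0, 22], [0, 1, 0, 0, -2], [0, 0, 1, 0, -30], [0, 0, 0, 1, 11]]

The invariant factors of A (the non-unit diagonal entries of the Smith normal form of xI - A over ℚ[x]) are (x - 6)(x - 5)(x^3 + 2), each dividing the next. The characteristic polynomial is their product, (x - 6)(x - 5)(x^3 + 2).

The rational canonical form is the block-diagonal matrix of companion matrices C(f_i):
R = [[0, 0, 0, 0, -60], [1, 0, 0, 0, 22], [0, 1, 0, 0, -2], [0, 0, 1, 0, -30], [0, 0, 0, 1, 11]].

Note the characteristic polynomial does not split into linear factors over ℚ, so A has no Jordan form over ℚ; the rational canonical form exists over any field.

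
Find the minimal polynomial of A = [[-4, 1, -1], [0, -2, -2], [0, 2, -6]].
m_A(x) = (x + 4)^2

The characteristic polynomial factors as (x + 4)^3. The minimal polynomial is ∏(x - λ)^{k_λ} where k_λ is the size of the largest Jordan block at λ.

For λ = -4: rank(A + 4I) = 1, and the largest Jordan block has size 2 (the smallest k with rank((A + 4I)^k) = rank((A + 4I)^(k+1))).

So m_A(x) = (x + 4)^2.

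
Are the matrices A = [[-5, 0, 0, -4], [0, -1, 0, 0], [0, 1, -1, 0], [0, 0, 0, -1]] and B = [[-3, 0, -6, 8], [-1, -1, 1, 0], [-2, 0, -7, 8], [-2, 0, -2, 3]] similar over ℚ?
Yes.

Two matrices over a field are similar if and only if they have the same invariant factors.

Both A and B have characteristic polynomial (x + 1)^3(x + 5) and minimal polynomial (x + 1)^2(x + 5). Computing further, both have invariant factors x + 1, (x + 1)^2(x + 5). Hence A and B are similar.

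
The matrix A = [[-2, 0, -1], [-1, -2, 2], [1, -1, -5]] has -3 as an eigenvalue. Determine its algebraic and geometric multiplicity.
algebraic multiplicity 3, geometric multiplicity 1

The characteristic polynomial is (x + 3)^3, so the factor x + 3 appears with exponent 3: the algebraic multiplicity is 3.

rank(A + 3I) = 2, so the eigenspace has dimension 3 - 2 = 1: the geometric multiplicity is 1.

Since 1 < 3, A is not diagonalizable.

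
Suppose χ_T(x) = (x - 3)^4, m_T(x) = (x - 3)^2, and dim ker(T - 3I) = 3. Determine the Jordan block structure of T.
λ = 3: algebraic multiplicity 4 (exponent in χ_T), largest block size 2 (exponent in m_T), 3 blocks (geometric multiplicity). These force block sizes [2, 1, 1].

Jordan blocks: (3, 2), (3, 1), (3, 1)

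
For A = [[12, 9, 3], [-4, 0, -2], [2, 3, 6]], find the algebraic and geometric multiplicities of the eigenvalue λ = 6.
algebraic multiplicity 3, geometric multiplicity 1

The characteristic polynomial is (x - 6)^3, so the factor x - 6 appears with exponent 3: the algebraic multiplicity is 3.

rank(A - 6I) = 2, so the eigenspace has dimension 3 - 2 = 1: the geometric multiplicity is 1.

Since 1 < 3, A is not diagonalizable.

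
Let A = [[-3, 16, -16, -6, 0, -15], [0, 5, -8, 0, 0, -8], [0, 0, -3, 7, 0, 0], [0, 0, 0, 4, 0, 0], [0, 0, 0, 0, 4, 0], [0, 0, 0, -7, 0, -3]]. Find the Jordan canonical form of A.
The characteristic polynomial is det(xI - A) = (x - 5)(x - 4)^2(x + 3)^3, so the eigenvalues are -3 (algebraic multiplicity 3), 4 (algebraic multiplicity 2), 5 (algebraic multiplicity 1).

For λ = -3: rank(A + 3I) = 4, rank((A + 3I)^2) = 3. The eigenspace has dimension 6 - 4 = 2, so there are 2 Jordan blocks; the rank sequence gives block sizes [2, 1].

For λ = 4: rank(A - 4I) = 4. The eigenspace has dimension 6 - 4 = 2, so there are 2 Jordan blocks; the rank sequence gives block sizes [1, 1].

For λ = 5: algebraic multiplicity 1 gives one 1×1 block.

Assembling the blocks gives the Jordan form J above.

J = [[-3, 1, 0, 0, 0, 0], [0, -3, 0, 0, 0, 0], [0, 0, -3, 0, 0, 0], [0, 0, 0, 4, 0, 0], [0, 0, 0, 0, 4, 0], [0, 0, 0, 0, 0, 5]]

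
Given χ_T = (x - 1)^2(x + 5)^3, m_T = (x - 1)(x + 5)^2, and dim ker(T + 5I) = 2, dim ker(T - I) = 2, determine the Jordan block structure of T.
λ = -5: algebraic multiplicity 3 (exponent in χ_T), largest block size 2 (exponent in m_T), 2 blocks (geometric multiplicity). These force block sizes [2, 1].
λ = 1: algebraic multiplicity 2 (exponent in χ_T), largest block size 1 (exponent in m_T), 2 blocks (geometric multiplicity). These force block sizes [1, 1].

Jordan blocks: (-5, 2), (-5, 1), (1, 1), (1, 1)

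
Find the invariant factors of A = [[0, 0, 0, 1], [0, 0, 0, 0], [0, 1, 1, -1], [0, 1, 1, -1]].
x, x^3

The Jordan structure of A has elementary divisors x^3, x. Arranging the block sizes at each eigenvalue in decreasing order and taking row products gives the invariant factors.

Invariant factors (smallest first, each dividing the next): x, x^3.

Check: the last factor x^3 is the minimal polynomial, and the product x^4 is the characteristic polynomial.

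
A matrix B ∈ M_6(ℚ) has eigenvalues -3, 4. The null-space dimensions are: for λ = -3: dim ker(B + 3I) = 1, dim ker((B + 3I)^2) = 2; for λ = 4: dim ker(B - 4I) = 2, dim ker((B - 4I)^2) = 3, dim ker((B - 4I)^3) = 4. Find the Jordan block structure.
λ = -3: successive nullity increments [1, 1] count blocks of size ≥ k; block sizes are [2].
λ = 4: successive nullity increments [2, 1, 1] count blocks of size ≥ k; block sizes are [3, 1].

Jordan blocks: (-3, 2), (4, 3), (4, 1)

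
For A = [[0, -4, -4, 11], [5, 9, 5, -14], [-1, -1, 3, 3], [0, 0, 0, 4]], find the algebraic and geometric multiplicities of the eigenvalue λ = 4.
algebraic multiplicity 4, geometric multiplicity 2

The characteristic polynomial is (x - 4)^4, so the factor x - 4 appears with exponent 4: the algebraic multiplicity is 4.

rank(A - 4I) = 2, so the eigenspace has dimension 4 - 2 = 2: the geometric multiplicity is 2.

Since 2 < 4, A is not diagonalizable.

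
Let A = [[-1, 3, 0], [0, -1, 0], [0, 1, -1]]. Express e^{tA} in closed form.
e^{tA} = [[e^{-t}, 3*t*e^{-t}, 0], [0, e^{-t}, 0], [0, t*e^{-t}, e^{-t}]]

A has Jordan form J = [[-1, 1, 0], [0, -1, 0], [0, 0, -1]] with A = PJP^{-1}, so e^{tA} = P e^{tJ} P^{-1}.

For a Jordan block J_k(λ), e^{tJ_k(λ)} = e^{λt} · (I + tN + t^2 N^2/2! + ... + t^{k-1} N^{k-1}/(k-1)!) where N is the nilpotent superdiagonal part.

Assembling the blocks and conjugating back gives the entries of e^{tA} as shown above.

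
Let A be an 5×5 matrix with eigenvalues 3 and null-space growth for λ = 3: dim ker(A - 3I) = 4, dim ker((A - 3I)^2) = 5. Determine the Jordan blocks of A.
Jordan blocks: (3, 2), (3, 1), (3, 1), (3, 1)

λ = 3: successive nullity increments [4, 1] count blocks of size ≥ k; block sizes are [2, 1, 1, 1].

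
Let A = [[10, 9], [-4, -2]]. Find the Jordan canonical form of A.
The characteristic polynomial is det(xI - A) = (x - 4)^2, so the eigenvalues are 4 (algebraic multiplicity 2).

For λ = 4: rank(A - 4I) = 1, rank((A - 4I)^2) = 0. The eigenspace has dimension 2 - 1 = 1, so there is 1 Jordan block; the rank sequence gives block sizes [2].

Assembling the blocks gives the Jordan form J above.

J = [[4, 1], [0, 4]]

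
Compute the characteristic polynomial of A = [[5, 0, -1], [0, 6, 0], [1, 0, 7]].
xI - A = [[x - 5, 0, 1], [0, x - 6, 0], [-1, 0, x - 7]].

Expanding det(xI - A) along the first row:
det(xI - A) = + (x - 5)·det([[x - 6, 0], [0, x - 7]]) - (0)·det([[0, 0], [-1, x - 7]]) + (1)·det([[0, x - 6], [-1, 0]]).

Evaluating gives χ_A(x) = x^3 - 18x^2 + 108x - 216 = (x - 6)^3.

χ_A(x) = (x - 6)^3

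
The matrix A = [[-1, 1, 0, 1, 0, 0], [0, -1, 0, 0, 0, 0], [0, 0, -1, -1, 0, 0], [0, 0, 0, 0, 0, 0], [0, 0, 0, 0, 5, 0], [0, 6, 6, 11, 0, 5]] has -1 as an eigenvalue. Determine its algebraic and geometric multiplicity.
The characteristic polynomial is x(x - 5)^2(x + 1)^3, so the factor x + 1 appears with exponent 3: the algebraic multiplicity is 3.

rank(A + I) = 4, so the eigenspace has dimension 6 - 4 = 2: the geometric multiplicity is 2.

Since 2 < 3, A is not diagonalizable.

algebraic multiplicity 3, geometric multiplicity 2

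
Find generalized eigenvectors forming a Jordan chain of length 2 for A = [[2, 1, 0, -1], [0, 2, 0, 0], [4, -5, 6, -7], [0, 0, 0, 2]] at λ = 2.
v_1 = [[1, 1, 0, 0]]^T, v_2 = [[1, 0, -1, 0]]^T

We seek v_1 ∈ ker((A - 2I)^2) \ ker(A - 2I), then set v_{i+1} = (A - 2I) v_i.

One such chain is v_1 = [[1, 1, 0, 0]]^T, v_2 = [[1, 0, -1, 0]]^T. Check: (A - 2I) v_2 = [[0, 0, 0, 0]]^T = 0.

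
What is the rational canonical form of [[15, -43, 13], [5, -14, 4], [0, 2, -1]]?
The invariant factors of A (the non-unit diagonal entries of the Smith normal form of xI - A over ℚ[x]) are x^3 - 4x - 5, each dividing the next. The characteristic polynomial is their product, x^3 - 4x - 5.

The rational canonical form is the block-diagonal matrix of companion matrices C(f_i):
R = [[0, 0, 5], [1, 0, 4], [0, 1, 0]].

Note the characteristic polynomial does not split into linear factors over ℚ, so A has no Jordan form over ℚ; the rational canonical form exists over any field.

R = [[0, 0, 5], [1, 0, 4], [0, 1, 0]]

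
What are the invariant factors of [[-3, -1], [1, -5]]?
The Jordan structure of A has elementary divisors (x + 4)^2. Arranging the block sizes at each eigenvalue in decreasing order and taking row products gives the invariant factors.

Invariant factors (smallest first, each dividing the next): (x + 4)^2.

Check: the last factor (x + 4)^2 is the minimal polynomial, and the product (x + 4)^2 is the characteristic polynomial.

(x + 4)^2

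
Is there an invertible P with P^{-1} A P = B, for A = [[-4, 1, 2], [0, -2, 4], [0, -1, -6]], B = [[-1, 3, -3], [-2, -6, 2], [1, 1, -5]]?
Yes.

Two matrices over a field are similar if and only if they have the same invariant factors.

Both A and B have characteristic polynomial (x + 4)^3 and minimal polynomial (x + 4)^2. Computing further, both have invariant factors x + 4, (x + 4)^2. Hence A and B are similar.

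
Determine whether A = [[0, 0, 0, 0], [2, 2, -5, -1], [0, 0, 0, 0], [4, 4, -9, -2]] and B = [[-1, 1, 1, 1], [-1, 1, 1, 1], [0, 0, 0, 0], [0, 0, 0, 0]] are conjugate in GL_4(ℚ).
Both have characteristic polynomial x^4, but the minimal polynomial of A is x^3 while the minimal polynomial of B is x^2. The minimal polynomial is a similarity invariant, so A and B are not similar.

No.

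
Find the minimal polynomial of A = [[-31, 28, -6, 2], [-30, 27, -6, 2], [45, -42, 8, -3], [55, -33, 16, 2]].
The characteristic polynomial factors as (x - 4)^2(x + 1)^2. The minimal polynomial is ∏(x - λ)^{k_λ} where k_λ is the size of the largest Jordan block at λ.

For λ = -1: rank(A + I) = 2, and the largest Jordan block has size 1 (the smallest k with rank((A + I)^k) = rank((A + I)^(k+1))).
For λ = 4: rank(A - 4I) = 3, and the largest Jordan block has size 2 (the smallest k with rank((A - 4I)^k) = rank((A - 4I)^(k+1))).

So m_A(x) = (x - 4)^2(x + 1).

m_A(x) = (x - 4)^2(x + 1)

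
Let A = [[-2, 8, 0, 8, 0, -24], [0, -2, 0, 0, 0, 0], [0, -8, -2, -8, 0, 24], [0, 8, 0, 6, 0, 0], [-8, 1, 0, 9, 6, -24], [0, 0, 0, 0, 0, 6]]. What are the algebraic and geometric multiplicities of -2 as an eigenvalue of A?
The characteristic polynomial is (x - 6)^3(x + 2)^3, so the factor x + 2 appears with exponent 3: the algebraic multiplicity is 3.

rank(A + 2I) = 3, so the eigenspace has dimension 6 - 3 = 3: the geometric multiplicity is 3.

algebraic multiplicity 3, geometric multiplicity 3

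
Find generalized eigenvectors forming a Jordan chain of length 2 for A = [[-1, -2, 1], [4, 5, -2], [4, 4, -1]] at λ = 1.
v_1 = [[0, -1, -1]]^T, v_2 = [[1, -2, -2]]^T

We seek v_1 ∈ ker((A - I)^2) \ ker(A - I), then set v_{i+1} = (A - I) v_i.

One such chain is v_1 = [[0, -1, -1]]^T, v_2 = [[1, -2, -2]]^T. Check: (A - I) v_2 = [[0, 0, 0]]^T = 0.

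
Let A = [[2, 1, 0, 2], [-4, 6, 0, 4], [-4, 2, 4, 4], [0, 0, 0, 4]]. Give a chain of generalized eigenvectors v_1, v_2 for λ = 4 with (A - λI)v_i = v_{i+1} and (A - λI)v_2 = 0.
v_1 = [[0, 1, 0, 0]]^T, v_2 = [[1, 2, 2, 0]]^T

We seek v_1 ∈ ker((A - 4I)^2) \ ker(A - 4I), then set v_{i+1} = (A - 4I) v_i.

One such chain is v_1 = [[0, 1, 0, 0]]^T, v_2 = [[1, 2, 2, 0]]^T. Check: (A - 4I) v_2 = [[0, 0, 0, 0]]^T = 0.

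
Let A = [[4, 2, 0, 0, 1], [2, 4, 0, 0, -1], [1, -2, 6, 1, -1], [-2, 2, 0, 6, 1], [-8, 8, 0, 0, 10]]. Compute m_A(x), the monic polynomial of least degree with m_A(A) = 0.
The characteristic polynomial factors as (x - 6)^5. The minimal polynomial is ∏(x - λ)^{k_λ} where k_λ is the size of the largest Jordan block at λ.

For λ = 6: rank(A - 6I) = 2, and the largest Jordan block has size 2 (the smallest k with rank((A - 6I)^k) = rank((A - 6I)^(k+1))).

So m_A(x) = (x - 6)^2.

m_A(x) = (x - 6)^2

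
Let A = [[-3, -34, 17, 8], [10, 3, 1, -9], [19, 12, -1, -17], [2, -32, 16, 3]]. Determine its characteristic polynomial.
χ_A(x) = (x - 5)^2(x + 4)^2

xI - A = [[x + 3, 34, -17, -8], [-10, x - 3, -1, 9], [-19, -12, x + 1, 17], [-2, 32, -16, x - 3]].

Expanding det(xI - A) along the first row:
det(xI - A) = + (x + 3)·det([[x - 3, -1, 9], [-12, x + 1, 17], [32, -16, x - 3]]) - (34)·det([[-10, -1, 9], [-19, x + 1, 17], [-2, -16, x - 3]]) + (-17)·det([[-10, x - 3, 9], [-19, -12, 17], [-2, 32, x - 3]]) - (-8)·det([[-10, x - 3, -1], [-19, -12, x + 1], [-2, 32, -16]]).

Evaluating gives χ_A(x) = x^4 - 2x^3 - 39x^2 + 40x + 400 = (x - 5)^2(x + 4)^2.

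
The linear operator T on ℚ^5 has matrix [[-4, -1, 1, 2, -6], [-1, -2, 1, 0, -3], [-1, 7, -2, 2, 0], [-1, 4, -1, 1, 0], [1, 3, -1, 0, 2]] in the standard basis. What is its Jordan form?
J = [[-1, 1, 0, 0, 0], [0, -1, 1, 0, 0], [0, 0, -1, 0, 0], [0, 0, 0, -1, 1], [0, 0, 0, 0, -1]]

The characteristic polynomial is det(xI - A) = (x + 1)^5, so the eigenvalues are -1 (algebraic multiplicity 5).

For λ = -1: rank(A + I) = 3, rank((A + I)^2) = 1, rank((A + I)^3) = 0. The eigenspace has dimension 5 - 3 = 2, so there are 2 Jordan blocks; the rank sequence gives block sizes [3, 2].

Assembling the blocks gives the Jordan form J above.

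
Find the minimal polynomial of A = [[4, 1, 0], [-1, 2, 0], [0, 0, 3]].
The characteristic polynomial factors as (x - 3)^3. The minimal polynomial is ∏(x - λ)^{k_λ} where k_λ is the size of the largest Jordan block at λ.

For λ = 3: rank(A - 3I) = 1, and the largest Jordan block has size 2 (the smallest k with rank((A - 3I)^k) = rank((A - 3I)^(k+1))).

So m_A(x) = (x - 3)^2.

m_A(x) = (x - 3)^2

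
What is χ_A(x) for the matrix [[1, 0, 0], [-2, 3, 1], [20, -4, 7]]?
xI - A = [[x - 1, 0, 0], [2, x - 3, -1], [-20, 4, x - 7]].

Expanding det(xI - A) along the first row:
det(xI - A) = + (x - 1)·det([[x - 3, -1], [4, x - 7]]) - (0)·det([[2, -1], [-20, x - 7]]) + (0)·det([[2, x - 3], [-20, 4]]).

Evaluating gives χ_A(x) = x^3 - 11x^2 + 35x - 25 = (x - 5)^2(x - 1).

χ_A(x) = (x - 5)^2(x - 1)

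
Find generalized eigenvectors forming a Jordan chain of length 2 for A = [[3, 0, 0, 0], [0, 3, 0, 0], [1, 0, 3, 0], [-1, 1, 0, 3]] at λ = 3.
v_1 = [[0, 1, 2, 0]]^T, v_2 = [[0, 0, 0, 1]]^T

We seek v_1 ∈ ker((A - 3I)^2) \ ker(A - 3I), then set v_{i+1} = (A - 3I) v_i.

One such chain is v_1 = [[0, 1, 2, 0]]^T, v_2 = [[0, 0, 0, 1]]^T. Check: (A - 3I) v_2 = [[0, 0, 0, 0]]^T = 0.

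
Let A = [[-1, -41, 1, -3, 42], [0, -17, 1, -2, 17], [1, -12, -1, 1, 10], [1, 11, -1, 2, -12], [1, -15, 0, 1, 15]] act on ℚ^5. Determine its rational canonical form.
The invariant factors of A (the non-unit diagonal entries of the Smith normal form of xI - A over ℚ[x]) are (x - 2)(x^2 + 2x + 4)^2, each dividing the next. The characteristic polynomial is their product, (x - 2)(x^2 + 2x + 4)^2.

The rational canonical form is the block-diagonal matrix of companion matrices C(f_i):
R = [[0, 0, 0, 0, 32], [1, 0, 0, 0, 16], [0, 1, 0, 0, 8], [0, 0, 1, 0, -4], [0, 0, 0, 1, -2]].

Note the characteristic polynomial does not split into linear factors over ℚ, so A has no Jordan form over ℚ; the rational canonical form exists over any field.

R = [[0, 0, 0, 0, 32], [1, 0, 0, 0, 16], [0, 1, 0, 0, 8], [0, 0, 1, 0, -4], [0, 0, 0, 1, -2]]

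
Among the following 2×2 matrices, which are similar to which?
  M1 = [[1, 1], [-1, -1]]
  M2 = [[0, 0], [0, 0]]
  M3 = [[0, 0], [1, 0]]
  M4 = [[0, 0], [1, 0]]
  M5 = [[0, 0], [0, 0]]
Characteristic polynomials: χ_{M1} = x^2, χ_{M2} = x^2, χ_{M3} = x^2, χ_{M4} = x^2, χ_{M5} = x^2.

{M1, M3, M4}: invariant factors x^2.

{M2, M5}: invariant factors x, x.

Matrices are similar if and only if their invariant-factor lists agree; the partition into similarity classes is {M1, M3, M4}, {M2, M5}.

2 classes: {M1, M3, M4}, {M2, M5}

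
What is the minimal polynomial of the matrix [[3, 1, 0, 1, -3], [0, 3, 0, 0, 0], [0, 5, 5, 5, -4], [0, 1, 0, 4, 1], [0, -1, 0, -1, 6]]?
m_A(x) = (x - 5)^3(x - 3)

The characteristic polynomial factors as (x - 5)^3(x - 3)^2. The minimal polynomial is ∏(x - λ)^{k_λ} where k_λ is the size of the largest Jordan block at λ.

For λ = 3: rank(A - 3I) = 3, and the largest Jordan block has size 1 (the smallest k with rank((A - 3I)^k) = rank((A - 3I)^(k+1))).
For λ = 5: rank(A - 5I) = 4, and the largest Jordan block has size 3 (the smallest k with rank((A - 5I)^k) = rank((A - 5I)^(k+1))).

So m_A(x) = (x - 5)^3(x - 3).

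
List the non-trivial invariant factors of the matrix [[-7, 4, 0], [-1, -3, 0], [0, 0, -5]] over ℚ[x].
The Jordan structure of A has elementary divisors (x + 5)^2, (x + 5). Arranging the block sizes at each eigenvalue in decreasing order and taking row products gives the invariant factors.

Invariant factors (smallest first, each dividing the next): x + 5, (x + 5)^2.

Check: the last factor (x + 5)^2 is the minimal polynomial, and the product (x + 5)^3 is the characteristic polynomial.

x + 5, (x + 5)^2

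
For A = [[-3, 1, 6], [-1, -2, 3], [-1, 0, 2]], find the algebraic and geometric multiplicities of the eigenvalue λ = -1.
The characteristic polynomial is (x + 1)^3, so the factor x + 1 appears with exponent 3: the algebraic multiplicity is 3.

rank(A + I) = 2, so the eigenspace has dimension 3 - 2 = 1: the geometric multiplicity is 1.

Since 1 < 3, A is not diagonalizable.

algebraic multiplicity 3, geometric multiplicity 1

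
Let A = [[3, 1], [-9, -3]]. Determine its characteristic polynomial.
χ_A(x) = x^2

xI - A = [[x - 3, -1], [9, x + 3]].

Expanding det(xI - A) along the first row:
det(xI - A) = + (x - 3)·det([[x + 3]]) - (-1)·det([[9]]).

Evaluating gives χ_A(x) = x^2.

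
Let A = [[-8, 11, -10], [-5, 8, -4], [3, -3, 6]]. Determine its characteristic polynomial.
xI - A = [[x + 8, -11, 10], [5, x - 8, 4], [-3, 3, x - 6]].

Expanding det(xI - A) along the first row:
det(xI - A) = + (x + 8)·det([[x - 8, 4], [3, x - 6]]) - (-11)·det([[5, 4], [-3, x - 6]]) + (10)·det([[5, x - 8], [-3, 3]]).

Evaluating gives χ_A(x) = x^3 - 6x^2 + 9x = x(x - 3)^2.

χ_A(x) = x(x - 3)^2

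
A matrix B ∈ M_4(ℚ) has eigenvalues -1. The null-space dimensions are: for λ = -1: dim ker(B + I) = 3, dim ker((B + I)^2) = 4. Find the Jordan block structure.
Jordan blocks: (-1, 2), (-1, 1), (-1, 1)

λ = -1: successive nullity increments [3, 1] count blocks of size ≥ k; block sizes are [2, 1, 1].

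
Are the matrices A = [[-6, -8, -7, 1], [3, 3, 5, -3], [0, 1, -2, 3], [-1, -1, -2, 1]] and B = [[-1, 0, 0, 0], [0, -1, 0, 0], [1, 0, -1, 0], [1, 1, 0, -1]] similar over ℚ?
Yes.

Two matrices over a field are similar if and only if they have the same invariant factors.

Both A and B have characteristic polynomial (x + 1)^4 and minimal polynomial (x + 1)^2. Computing further, both have invariant factors (x + 1)^2, (x + 1)^2. Hence A and B are similar.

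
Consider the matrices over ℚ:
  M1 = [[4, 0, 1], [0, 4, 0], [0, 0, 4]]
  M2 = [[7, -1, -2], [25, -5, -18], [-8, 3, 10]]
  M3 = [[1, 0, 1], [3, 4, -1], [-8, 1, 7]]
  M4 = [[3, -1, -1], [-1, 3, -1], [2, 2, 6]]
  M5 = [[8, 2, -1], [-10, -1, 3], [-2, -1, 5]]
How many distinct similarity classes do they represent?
2 classes: {M1, M4}, {M2, M3, M5}

Characteristic polynomials: χ_{M1} = (x - 4)^3, χ_{M2} = (x - 4)^3, χ_{M3} = (x - 4)^3, χ_{M4} = (x - 4)^3, χ_{M5} = (x - 4)^3.

{M1, M4}: invariant factors x - 4, (x - 4)^2.

{M2, M3, M5}: invariant factors (x - 4)^3.

Matrices are similar if and only if their invariant-factor lists agree; the partition into similarity classes is {M1, M4}, {M2, M3, M5}.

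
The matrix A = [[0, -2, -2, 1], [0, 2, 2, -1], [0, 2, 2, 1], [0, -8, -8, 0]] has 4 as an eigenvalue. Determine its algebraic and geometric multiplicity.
The characteristic polynomial is x^3(x - 4), so the factor x - 4 appears with exponent 1: the algebraic multiplicity is 1.

rank(A - 4I) = 3, so the eigenspace has dimension 4 - 3 = 1: the geometric multiplicity is 1.

algebraic multiplicity 1, geometric multiplicity 1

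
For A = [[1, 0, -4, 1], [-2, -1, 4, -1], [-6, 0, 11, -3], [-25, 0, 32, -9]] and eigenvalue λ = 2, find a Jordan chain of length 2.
We seek v_1 ∈ ker((A - 2I)^2) \ ker(A - 2I), then set v_{i+1} = (A - 2I) v_i.

One such chain is v_1 = [[0, 0, 0, 1]]^T, v_2 = [[1, -1, -3, -11]]^T. Check: (A - 2I) v_2 = [[0, 0, 0, 0]]^T = 0.

v_1 = [[0, 0, 0, 1]]^T, v_2 = [[1, -1, -3, -11]]^T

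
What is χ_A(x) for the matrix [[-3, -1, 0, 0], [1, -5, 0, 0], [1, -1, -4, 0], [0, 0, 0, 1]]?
χ_A(x) = (x - 1)(x + 4)^3

xI - A = [[x + 3, 1, 0, 0], [-1, x + 5, 0, 0], [-1, 1, x + 4, 0], [0, 0, 0, x - 1]].

Expanding det(xI - A) along the first row:
det(xI - A) = + (x + 3)·det([[x + 5, 0, 0], [1, x + 4, 0], [0, 0, x - 1]]) - (1)·det([[-1, 0, 0], [-1, x + 4, 0], [0, 0, x - 1]]) + (0)·det([[-1, x + 5, 0], [-1, 1, 0], [0, 0, x - 1]]) - (0)·det([[-1, x + 5, 0], [-1, 1, x + 4], [0, 0, 0]]).

Evaluating gives χ_A(x) = x^4 + 11x^3 + 36x^2 + 16x - 64 = (x - 1)(x + 4)^3.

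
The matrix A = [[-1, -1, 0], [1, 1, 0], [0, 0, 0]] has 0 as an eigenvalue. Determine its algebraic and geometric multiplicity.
algebraic multiplicity 3, geometric multiplicity 2

The characteristic polynomial is x^3, so the factor x appears with exponent 3: the algebraic multiplicity is 3.

rank(A) = 1, so the eigenspace has dimension 3 - 1 = 2: the geometric multiplicity is 2.

Since 2 < 3, A is not diagonalizable.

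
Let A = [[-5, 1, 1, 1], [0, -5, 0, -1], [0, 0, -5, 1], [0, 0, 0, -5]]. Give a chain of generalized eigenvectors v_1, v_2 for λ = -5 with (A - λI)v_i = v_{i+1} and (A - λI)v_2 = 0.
We seek v_1 ∈ ker((A + 5I)^2) \ ker(A + 5I), then set v_{i+1} = (A + 5I) v_i.

One such chain is v_1 = [[-2, 3, -2, 0]]^T, v_2 = [[1, 0, 0, 0]]^T. Check: (A + 5I) v_2 = [[0, 0, 0, 0]]^T = 0.

v_1 = [[-2, 3, -2, 0]]^T, v_2 = [[1, 0, 0, 0]]^T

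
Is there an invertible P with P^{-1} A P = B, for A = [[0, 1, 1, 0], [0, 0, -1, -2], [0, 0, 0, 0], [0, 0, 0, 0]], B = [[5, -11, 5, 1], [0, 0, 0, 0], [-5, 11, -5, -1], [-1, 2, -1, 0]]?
Two matrices over a field are similar if and only if they have the same invariant factors.

Both A and B have characteristic polynomial x^4 and minimal polynomial x^3. Computing further, both have invariant factors x, x^3. Hence A and B are similar.

Yes.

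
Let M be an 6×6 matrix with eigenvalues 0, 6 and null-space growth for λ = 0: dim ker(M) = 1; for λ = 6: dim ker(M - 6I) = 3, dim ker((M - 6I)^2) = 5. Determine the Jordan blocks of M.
Jordan blocks: (0, 1), (6, 2), (6, 2), (6, 1)

λ = 0: successive nullity increments [1] count blocks of size ≥ k; block sizes are [1].
λ = 6: successive nullity increments [3, 2] count blocks of size ≥ k; block sizes are [2, 2, 1].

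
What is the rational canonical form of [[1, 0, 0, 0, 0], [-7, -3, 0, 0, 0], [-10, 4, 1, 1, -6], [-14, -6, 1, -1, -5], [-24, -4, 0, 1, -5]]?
The invariant factors of A (the non-unit diagonal entries of the Smith normal form of xI - A over ℚ[x]) are (x - 1)(x + 3), (x - 1)(x + 3)^2, each dividing the next. The characteristic polynomial is their product, (x - 1)^2(x + 3)^3.

The rational canonical form is the block-diagonal matrix of companion matrices C(f_i):
R = [[0, 3, 0, 0, 0], [1, -2, 0, 0, 0], [0, 0, 0, 0, 9], [0, 0, 1, 0, -3], [0, 0, 0, 1, -5]].

R = [[0, 3, 0, 0, 0], [1, -2, 0, 0, 0], [0, 0, 0, 0, 9], [0, 0, 1, 0, -3], [0, 0, 0, 1, -5]]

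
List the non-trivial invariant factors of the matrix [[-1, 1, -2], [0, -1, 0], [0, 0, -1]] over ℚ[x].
The Jordan structure of A has elementary divisors (x + 1)^2, (x + 1). Arranging the block sizes at each eigenvalue in decreasing order and taking row products gives the invariant factors.

Invariant factors (smallest first, each dividing the next): x + 1, (x + 1)^2.

Check: the last factor (x + 1)^2 is the minimal polynomial, and the product (x + 1)^3 is the characteristic polynomial.

x + 1, (x + 1)^2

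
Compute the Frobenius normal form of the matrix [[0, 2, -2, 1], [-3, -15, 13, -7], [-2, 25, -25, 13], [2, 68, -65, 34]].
R = [[0, 0, 0, -1], [1, 0, 0, -6], [0, 1, 0, -11], [0, 0, 1, -6]]

The invariant factors of A (the non-unit diagonal entries of the Smith normal form of xI - A over ℚ[x]) are (x^2 + 3x + 1)^2, each dividing the next. The characteristic polynomial is their product, (x^2 + 3x + 1)^2.

The rational canonical form is the block-diagonal matrix of companion matrices C(f_i):
R = [[0, 0, 0, -1], [1, 0, 0, -6], [0, 1, 0, -11], [0, 0, 1, -6]].

Note the characteristic polynomial does not split into linear factors over ℚ, so A has no Jordan form over ℚ; the rational canonical form exists over any field.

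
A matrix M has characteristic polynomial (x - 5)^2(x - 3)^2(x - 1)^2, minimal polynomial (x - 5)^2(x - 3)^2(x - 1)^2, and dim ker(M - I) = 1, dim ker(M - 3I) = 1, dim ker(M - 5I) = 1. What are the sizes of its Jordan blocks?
λ = 1: algebraic multiplicity 2 (exponent in χ_M), largest block size 2 (exponent in m_M), 1 block (geometric multiplicity). This forces block sizes [2].
λ = 3: algebraic multiplicity 2 (exponent in χ_M), largest block size 2 (exponent in m_M), 1 block (geometric multiplicity). This forces block sizes [2].
λ = 5: algebraic multiplicity 2 (exponent in χ_M), largest block size 2 (exponent in m_M), 1 block (geometric multiplicity). This forces block sizes [2].

Jordan blocks: (1, 2), (3, 2), (5, 2)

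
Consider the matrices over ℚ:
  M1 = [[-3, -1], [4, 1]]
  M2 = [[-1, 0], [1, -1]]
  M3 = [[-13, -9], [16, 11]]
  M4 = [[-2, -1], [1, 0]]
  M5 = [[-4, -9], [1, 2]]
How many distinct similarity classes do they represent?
Characteristic polynomials: χ_{M1} = (x + 1)^2, χ_{M2} = (x + 1)^2, χ_{M3} = (x + 1)^2, χ_{M4} = (x + 1)^2, χ_{M5} = (x + 1)^2.

{M1, M2, M3, M4, M5}: invariant factors (x + 1)^2.

Matrices are similar if and only if their invariant-factor lists agree; the partition into similarity classes is {M1, M2, M3, M4, M5}.

1 class: {M1, M2, M3, M4, M5}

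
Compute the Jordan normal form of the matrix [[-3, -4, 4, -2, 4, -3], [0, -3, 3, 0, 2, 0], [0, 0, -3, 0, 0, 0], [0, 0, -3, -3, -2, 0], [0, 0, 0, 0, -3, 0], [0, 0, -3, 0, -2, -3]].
The characteristic polynomial is det(xI - A) = (x + 3)^6, so the eigenvalues are -3 (algebraic multiplicity 6).

For λ = -3: rank(A + 3I) = 2, rank((A + 3I)^2) = 1, rank((A + 3I)^3) = 0. The eigenspace has dimension 6 - 2 = 4, so there are 4 Jordan blocks; the rank sequence gives block sizes [3, 1, 1, 1].

Assembling the blocks gives the Jordan form J above.

J = [[-3, 1, 0, 0, 0, 0], [0, -3, 1, 0, 0, 0], [0, 0, -3, 0, 0, 0], [0, 0, 0, -3, 0, 0], [0, 0, 0, 0, -3, 0], [0, 0, 0, 0, 0, -3]]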